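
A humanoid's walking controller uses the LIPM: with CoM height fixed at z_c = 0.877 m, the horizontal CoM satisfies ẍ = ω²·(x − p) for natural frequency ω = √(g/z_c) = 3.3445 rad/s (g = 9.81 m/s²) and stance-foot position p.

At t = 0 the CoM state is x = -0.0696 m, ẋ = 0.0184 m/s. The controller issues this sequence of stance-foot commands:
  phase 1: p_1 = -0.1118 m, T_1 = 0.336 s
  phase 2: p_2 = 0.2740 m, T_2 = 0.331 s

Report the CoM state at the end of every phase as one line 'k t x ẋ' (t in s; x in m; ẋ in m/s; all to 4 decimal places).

phase 1: p=-0.1118, T=0.336, ωT=1.123752, cosh=1.700717, sinh=1.375659; start (x,ẋ)=(-0.069600, 0.018400) → end (x,ẋ)=(-0.032461, 0.225451)
phase 2: p=0.2740, T=0.331, ωT=1.107030, cosh=1.677949, sinh=1.347409; start (x,ẋ)=(-0.032461, 0.225451) → end (x,ẋ)=(-0.149399, -1.002747)

1 0.3360 -0.0325 0.2255
2 0.6670 -0.1494 -1.0027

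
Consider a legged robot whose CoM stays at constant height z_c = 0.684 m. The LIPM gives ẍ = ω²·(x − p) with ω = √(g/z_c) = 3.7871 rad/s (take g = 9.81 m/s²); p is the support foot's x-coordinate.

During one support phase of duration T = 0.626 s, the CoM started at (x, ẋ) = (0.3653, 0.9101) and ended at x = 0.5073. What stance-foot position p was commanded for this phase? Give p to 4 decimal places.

p = 0.6229

ωT = 3.7871·0.626 = 2.370725; cosh(ωT) = 5.399280, sinh(ωT) = 5.305867
x(T) = p + (x₀−p)·cosh(ωT) + (ẋ₀/ω)·sinh(ωT) ⇒ p·(1 − cosh) = x(T) − x₀·cosh − (ẋ₀/ω)·sinh
numerator   = 0.5073 − (0.3653)·5.399280 − (0.9101/3.7871)·5.305867 = -2.740141
denominator = 1 − 5.399280 = -4.399280
p = -2.740141 / -4.399280 = 0.6229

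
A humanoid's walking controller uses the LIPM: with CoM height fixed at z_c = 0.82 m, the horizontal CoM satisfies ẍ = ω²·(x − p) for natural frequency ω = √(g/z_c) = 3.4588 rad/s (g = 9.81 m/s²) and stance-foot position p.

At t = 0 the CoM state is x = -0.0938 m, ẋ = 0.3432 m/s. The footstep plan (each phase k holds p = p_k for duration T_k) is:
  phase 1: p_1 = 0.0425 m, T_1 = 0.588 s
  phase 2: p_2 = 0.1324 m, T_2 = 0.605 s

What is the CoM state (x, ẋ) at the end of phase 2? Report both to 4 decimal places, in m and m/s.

phase 1: p=0.0425, T=0.588, ωT=2.033774, cosh=3.886860, sinh=3.756019; start (x,ẋ)=(-0.093800, 0.343200) → end (x,ẋ)=(-0.114587, -0.436746)
phase 2: p=0.1324, T=0.605, ωT=2.092574, cosh=4.114561, sinh=3.991192; start (x,ẋ)=(-0.114587, -0.436746) → end (x,ẋ)=(-1.387817, -5.206615)

x = -1.3878, ẋ = -5.2066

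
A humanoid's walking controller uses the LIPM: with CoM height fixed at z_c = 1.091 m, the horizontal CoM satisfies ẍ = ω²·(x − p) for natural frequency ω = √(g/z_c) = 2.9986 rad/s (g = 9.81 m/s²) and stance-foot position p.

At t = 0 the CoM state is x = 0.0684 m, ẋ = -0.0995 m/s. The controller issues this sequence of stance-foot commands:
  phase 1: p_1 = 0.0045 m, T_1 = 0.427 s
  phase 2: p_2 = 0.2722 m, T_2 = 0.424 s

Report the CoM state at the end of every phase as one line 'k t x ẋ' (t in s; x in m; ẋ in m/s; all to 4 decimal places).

1 0.4270 0.0733 0.1253
2 0.8510 -0.0418 -0.7391

phase 1: p=0.0045, T=0.427, ωT=1.280402, cosh=1.938006, sinh=1.660081; start (x,ẋ)=(0.068400, -0.099500) → end (x,ẋ)=(0.073254, 0.125257)
phase 2: p=0.2722, T=0.424, ωT=1.271406, cosh=1.923151, sinh=1.642714; start (x,ẋ)=(0.073254, 0.125257) → end (x,ẋ)=(-0.041785, -0.739090)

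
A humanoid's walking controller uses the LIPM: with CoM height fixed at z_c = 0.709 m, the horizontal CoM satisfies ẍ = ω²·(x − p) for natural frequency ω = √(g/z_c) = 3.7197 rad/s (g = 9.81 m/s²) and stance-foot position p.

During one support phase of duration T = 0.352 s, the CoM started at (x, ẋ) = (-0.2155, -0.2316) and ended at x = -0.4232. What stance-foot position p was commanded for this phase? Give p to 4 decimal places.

ωT = 3.7197·0.352 = 1.309334; cosh(ωT) = 1.986854, sinh(ωT) = 1.716854
x(T) = p + (x₀−p)·cosh(ωT) + (ẋ₀/ω)·sinh(ωT) ⇒ p·(1 − cosh) = x(T) − x₀·cosh − (ẋ₀/ω)·sinh
numerator   = -0.4232 − (-0.2155)·1.986854 − (-0.2316/3.7197)·1.716854 = 0.111864
denominator = 1 − 1.986854 = -0.986854
p = 0.111864 / -0.986854 = -0.1134

p = -0.1134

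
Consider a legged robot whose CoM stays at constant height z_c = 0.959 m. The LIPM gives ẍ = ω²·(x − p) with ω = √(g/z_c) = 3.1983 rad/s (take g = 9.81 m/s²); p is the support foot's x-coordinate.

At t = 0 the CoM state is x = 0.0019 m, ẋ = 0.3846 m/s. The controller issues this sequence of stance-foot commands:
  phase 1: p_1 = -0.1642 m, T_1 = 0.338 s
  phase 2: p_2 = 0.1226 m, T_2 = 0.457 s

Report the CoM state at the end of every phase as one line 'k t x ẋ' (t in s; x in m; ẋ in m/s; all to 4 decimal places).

1 0.3380 0.2656 1.3249
2 0.7950 1.2929 3.9442

phase 1: p=-0.1642, T=0.338, ωT=1.081025, cosh=1.643474, sinh=1.304227; start (x,ẋ)=(0.001900, 0.384600) → end (x,ẋ)=(0.265616, 1.324934)
phase 2: p=0.1226, T=0.457, ωT=1.461623, cosh=2.272407, sinh=2.040547; start (x,ẋ)=(0.265616, 1.324934) → end (x,ẋ)=(1.292912, 3.944153)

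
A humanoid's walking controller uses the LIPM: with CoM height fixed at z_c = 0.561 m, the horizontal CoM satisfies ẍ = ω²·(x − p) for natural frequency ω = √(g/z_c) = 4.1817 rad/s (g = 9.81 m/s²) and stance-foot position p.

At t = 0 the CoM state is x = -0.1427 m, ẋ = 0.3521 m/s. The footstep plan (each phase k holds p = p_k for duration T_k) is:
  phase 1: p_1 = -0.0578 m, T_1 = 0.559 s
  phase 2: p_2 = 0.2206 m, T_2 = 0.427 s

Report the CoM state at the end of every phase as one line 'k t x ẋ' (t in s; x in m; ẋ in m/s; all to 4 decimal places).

phase 1: p=-0.0578, T=0.559, ωT=2.337570, cosh=5.226303, sinh=5.129741; start (x,ẋ)=(-0.142700, 0.352100) → end (x,ẋ)=(-0.069588, 0.018988)
phase 2: p=0.2206, T=0.427, ωT=1.785586, cosh=3.065386, sinh=2.897687; start (x,ẋ)=(-0.069588, 0.018988) → end (x,ẋ)=(-0.655780, -3.458075)

1 0.5590 -0.0696 0.0190
2 0.9860 -0.6558 -3.4581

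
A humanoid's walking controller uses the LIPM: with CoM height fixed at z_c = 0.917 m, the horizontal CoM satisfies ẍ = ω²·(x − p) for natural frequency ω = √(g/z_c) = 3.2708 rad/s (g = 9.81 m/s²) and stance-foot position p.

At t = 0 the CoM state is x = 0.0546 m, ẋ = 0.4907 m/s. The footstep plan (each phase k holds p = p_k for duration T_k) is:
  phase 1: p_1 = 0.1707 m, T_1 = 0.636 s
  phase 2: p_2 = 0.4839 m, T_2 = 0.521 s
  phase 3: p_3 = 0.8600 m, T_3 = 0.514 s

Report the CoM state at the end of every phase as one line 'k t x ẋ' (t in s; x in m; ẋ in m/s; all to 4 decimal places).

phase 1: p=0.1707, T=0.636, ωT=2.080229, cosh=4.065601, sinh=3.940699; start (x,ẋ)=(0.054600, 0.490700) → end (x,ẋ)=(0.289885, 0.498550)
phase 2: p=0.4839, T=0.521, ωT=1.704087, cosh=2.839151, sinh=2.657213; start (x,ẋ)=(0.289885, 0.498550) → end (x,ẋ)=(0.338086, -0.270767)
phase 3: p=0.8600, T=0.514, ωT=1.681191, cosh=2.779052, sinh=2.592900; start (x,ẋ)=(0.338086, -0.270767) → end (x,ẋ)=(-0.805074, -5.178752)

1 0.6360 0.2899 0.4985
2 1.1570 0.3381 -0.2708
3 1.6710 -0.8051 -5.1788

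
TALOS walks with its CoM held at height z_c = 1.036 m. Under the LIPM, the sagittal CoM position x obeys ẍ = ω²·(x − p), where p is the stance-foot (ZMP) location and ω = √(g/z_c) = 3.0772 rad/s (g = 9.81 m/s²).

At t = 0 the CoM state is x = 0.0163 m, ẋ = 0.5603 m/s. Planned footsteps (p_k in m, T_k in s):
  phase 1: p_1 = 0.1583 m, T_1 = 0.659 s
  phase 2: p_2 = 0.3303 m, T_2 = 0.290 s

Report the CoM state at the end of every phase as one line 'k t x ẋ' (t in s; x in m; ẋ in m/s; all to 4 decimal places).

1 0.6590 0.2892 0.5342
2 0.9490 0.4481 0.6331

phase 1: p=0.1583, T=0.659, ωT=2.027875, cosh=3.864769, sinh=3.733154; start (x,ẋ)=(0.016300, 0.560300) → end (x,ẋ)=(0.289240, 0.534182)
phase 2: p=0.3303, T=0.290, ωT=0.892388, cosh=1.425314, sinh=1.015638; start (x,ẋ)=(0.289240, 0.534182) → end (x,ẋ)=(0.448084, 0.633050)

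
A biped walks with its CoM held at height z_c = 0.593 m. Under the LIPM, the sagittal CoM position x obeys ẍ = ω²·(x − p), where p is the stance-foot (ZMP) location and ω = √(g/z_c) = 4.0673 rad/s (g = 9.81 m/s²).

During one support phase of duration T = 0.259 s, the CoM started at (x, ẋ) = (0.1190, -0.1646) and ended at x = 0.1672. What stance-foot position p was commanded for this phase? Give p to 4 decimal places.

p = -0.0441

ωT = 4.0673·0.259 = 1.053431; cosh(ωT) = 1.608105, sinh(ωT) = 1.259366
x(T) = p + (x₀−p)·cosh(ωT) + (ẋ₀/ω)·sinh(ωT) ⇒ p·(1 − cosh) = x(T) − x₀·cosh − (ẋ₀/ω)·sinh
numerator   = 0.1672 − (0.1190)·1.608105 − (-0.1646/4.0673)·1.259366 = 0.026801
denominator = 1 − 1.608105 = -0.608105
p = 0.026801 / -0.608105 = -0.0441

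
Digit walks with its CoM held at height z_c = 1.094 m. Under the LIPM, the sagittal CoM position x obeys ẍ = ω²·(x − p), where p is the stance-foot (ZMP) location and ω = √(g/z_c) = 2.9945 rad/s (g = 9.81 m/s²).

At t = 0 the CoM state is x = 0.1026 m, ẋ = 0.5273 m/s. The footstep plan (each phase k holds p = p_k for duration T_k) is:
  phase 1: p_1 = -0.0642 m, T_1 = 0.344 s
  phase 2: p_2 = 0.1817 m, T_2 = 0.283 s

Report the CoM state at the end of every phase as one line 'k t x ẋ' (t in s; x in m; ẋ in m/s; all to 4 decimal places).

phase 1: p=-0.0642, T=0.344, ωT=1.030108, cosh=1.579168, sinh=1.222200; start (x,ẋ)=(0.102600, 0.527300) → end (x,ẋ)=(0.414422, 1.443163)
phase 2: p=0.1817, T=0.283, ωT=0.847443, cosh=1.381091, sinh=0.952582; start (x,ẋ)=(0.414422, 1.443163) → end (x,ẋ)=(0.962196, 2.656980)

1 0.3440 0.4144 1.4432
2 0.6270 0.9622 2.6570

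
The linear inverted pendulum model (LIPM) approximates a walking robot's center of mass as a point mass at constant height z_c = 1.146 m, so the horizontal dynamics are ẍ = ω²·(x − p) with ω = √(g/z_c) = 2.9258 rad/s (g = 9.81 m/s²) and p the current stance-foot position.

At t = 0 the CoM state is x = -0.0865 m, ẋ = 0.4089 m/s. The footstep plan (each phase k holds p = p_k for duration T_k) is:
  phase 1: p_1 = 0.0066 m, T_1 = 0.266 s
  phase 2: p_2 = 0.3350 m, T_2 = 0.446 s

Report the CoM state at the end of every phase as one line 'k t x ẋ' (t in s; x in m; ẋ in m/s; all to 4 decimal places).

1 0.2660 0.0039 0.3051
2 0.7120 -0.1422 -1.0507

phase 1: p=0.0066, T=0.266, ωT=0.778263, cosh=1.318444, sinh=0.859241; start (x,ẋ)=(-0.086500, 0.408900) → end (x,ẋ)=(0.003938, 0.305061)
phase 2: p=0.3350, T=0.446, ωT=1.304907, cosh=1.979272, sinh=1.708074; start (x,ẋ)=(0.003938, 0.305061) → end (x,ẋ)=(-0.142169, -1.050679)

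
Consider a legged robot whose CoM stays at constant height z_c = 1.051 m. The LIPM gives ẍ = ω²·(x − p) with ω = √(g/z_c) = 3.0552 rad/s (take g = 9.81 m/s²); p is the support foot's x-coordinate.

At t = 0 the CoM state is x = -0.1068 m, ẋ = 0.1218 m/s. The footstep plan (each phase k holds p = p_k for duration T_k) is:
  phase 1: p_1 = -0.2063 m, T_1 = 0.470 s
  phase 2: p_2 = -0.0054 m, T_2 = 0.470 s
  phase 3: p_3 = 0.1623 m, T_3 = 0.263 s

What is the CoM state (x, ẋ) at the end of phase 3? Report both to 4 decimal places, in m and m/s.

phase 1: p=-0.2063, T=0.470, ωT=1.435944, cosh=2.220751, sinh=1.982860; start (x,ẋ)=(-0.106800, 0.121800) → end (x,ẋ)=(0.093714, 0.873262)
phase 2: p=-0.0054, T=0.470, ωT=1.435944, cosh=2.220751, sinh=1.982860; start (x,ẋ)=(0.093714, 0.873262) → end (x,ẋ)=(0.781465, 2.539735)
phase 3: p=0.1623, T=0.263, ωT=0.803518, cosh=1.340567, sinh=0.892816; start (x,ẋ)=(0.781465, 2.539735) → end (x,ẋ)=(1.734516, 5.093603)

x = 1.7345, ẋ = 5.0936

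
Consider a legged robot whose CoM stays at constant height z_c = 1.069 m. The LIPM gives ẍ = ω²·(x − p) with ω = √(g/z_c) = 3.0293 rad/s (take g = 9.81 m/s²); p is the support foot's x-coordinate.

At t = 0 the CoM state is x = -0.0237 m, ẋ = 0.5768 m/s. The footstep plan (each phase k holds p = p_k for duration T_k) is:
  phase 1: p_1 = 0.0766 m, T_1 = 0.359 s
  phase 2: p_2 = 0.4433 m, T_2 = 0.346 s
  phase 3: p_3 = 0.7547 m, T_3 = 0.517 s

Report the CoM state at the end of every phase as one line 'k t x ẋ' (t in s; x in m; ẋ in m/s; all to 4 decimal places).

1 0.3590 0.1613 0.5533
2 0.7050 0.2201 -0.1825
3 1.2220 -0.7189 -4.1638

phase 1: p=0.0766, T=0.359, ωT=1.087519, cosh=1.651977, sinh=1.314926; start (x,ẋ)=(-0.023700, 0.576800) → end (x,ẋ)=(0.161278, 0.553335)
phase 2: p=0.4433, T=0.346, ωT=1.048138, cosh=1.601462, sinh=1.250872; start (x,ẋ)=(0.161278, 0.553335) → end (x,ẋ)=(0.220138, -0.182512)
phase 3: p=0.7547, T=0.517, ωT=1.566148, cosh=2.498509, sinh=2.289660; start (x,ẋ)=(0.220138, -0.182512) → end (x,ẋ)=(-0.718858, -4.163770)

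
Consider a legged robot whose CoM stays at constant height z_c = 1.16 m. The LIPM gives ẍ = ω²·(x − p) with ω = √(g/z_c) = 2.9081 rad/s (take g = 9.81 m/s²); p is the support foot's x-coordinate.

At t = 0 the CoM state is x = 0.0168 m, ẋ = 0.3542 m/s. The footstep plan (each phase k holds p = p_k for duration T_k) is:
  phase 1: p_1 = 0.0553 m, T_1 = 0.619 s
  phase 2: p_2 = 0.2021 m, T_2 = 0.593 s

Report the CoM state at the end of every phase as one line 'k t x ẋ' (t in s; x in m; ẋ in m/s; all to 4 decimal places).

phase 1: p=0.0553, T=0.619, ωT=1.800114, cosh=3.107808, sinh=2.942528; start (x,ẋ)=(0.016800, 0.354200) → end (x,ẋ)=(0.294043, 0.771335)
phase 2: p=0.2021, T=0.593, ωT=1.724503, cosh=2.893998, sinh=2.715736; start (x,ẋ)=(0.294043, 0.771335) → end (x,ẋ)=(1.188495, 2.958371)

1 0.6190 0.2940 0.7713
2 1.2120 1.1885 2.9584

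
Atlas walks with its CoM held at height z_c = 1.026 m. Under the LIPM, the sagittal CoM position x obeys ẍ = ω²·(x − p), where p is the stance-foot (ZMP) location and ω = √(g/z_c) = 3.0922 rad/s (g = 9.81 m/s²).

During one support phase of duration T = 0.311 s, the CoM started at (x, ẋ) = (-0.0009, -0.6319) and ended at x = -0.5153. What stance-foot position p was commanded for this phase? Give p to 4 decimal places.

ωT = 3.0922·0.311 = 0.961674; cosh(ωT) = 1.499163, sinh(ωT) = 1.116910
x(T) = p + (x₀−p)·cosh(ωT) + (ẋ₀/ω)·sinh(ωT) ⇒ p·(1 − cosh) = x(T) − x₀·cosh − (ẋ₀/ω)·sinh
numerator   = -0.5153 − (-0.0009)·1.499163 − (-0.6319/3.0922)·1.116910 = -0.285707
denominator = 1 − 1.499163 = -0.499163
p = -0.285707 / -0.499163 = 0.5724

p = 0.5724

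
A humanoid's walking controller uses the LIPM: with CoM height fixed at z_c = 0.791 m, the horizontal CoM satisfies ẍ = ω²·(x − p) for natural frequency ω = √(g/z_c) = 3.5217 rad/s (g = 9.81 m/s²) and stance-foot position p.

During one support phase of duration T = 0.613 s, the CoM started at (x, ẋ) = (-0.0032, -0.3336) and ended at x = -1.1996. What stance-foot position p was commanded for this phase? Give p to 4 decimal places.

p = 0.2305

ωT = 3.5217·0.613 = 2.158802; cosh(ωT) = 4.388110, sinh(ωT) = 4.272647
x(T) = p + (x₀−p)·cosh(ωT) + (ẋ₀/ω)·sinh(ωT) ⇒ p·(1 − cosh) = x(T) − x₀·cosh − (ẋ₀/ω)·sinh
numerator   = -1.1996 − (-0.0032)·4.388110 − (-0.3336/3.5217)·4.272647 = -0.780823
denominator = 1 − 4.388110 = -3.388110
p = -0.780823 / -3.388110 = 0.2305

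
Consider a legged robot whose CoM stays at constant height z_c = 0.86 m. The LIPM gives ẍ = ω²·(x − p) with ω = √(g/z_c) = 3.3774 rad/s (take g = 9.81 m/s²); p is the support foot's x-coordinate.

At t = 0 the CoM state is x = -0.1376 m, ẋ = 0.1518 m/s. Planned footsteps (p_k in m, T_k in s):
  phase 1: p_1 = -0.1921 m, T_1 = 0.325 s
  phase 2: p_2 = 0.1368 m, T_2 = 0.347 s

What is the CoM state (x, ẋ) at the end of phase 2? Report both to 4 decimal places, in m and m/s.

phase 1: p=-0.1921, T=0.325, ωT=1.097655, cosh=1.665391, sinh=1.331738; start (x,ẋ)=(-0.137600, 0.151800) → end (x,ẋ)=(-0.041480, 0.497937)
phase 2: p=0.1368, T=0.347, ωT=1.171958, cosh=1.769033, sinh=1.459273; start (x,ẋ)=(-0.041480, 0.497937) → end (x,ẋ)=(0.036560, 0.002205)

x = 0.0366, ẋ = 0.0022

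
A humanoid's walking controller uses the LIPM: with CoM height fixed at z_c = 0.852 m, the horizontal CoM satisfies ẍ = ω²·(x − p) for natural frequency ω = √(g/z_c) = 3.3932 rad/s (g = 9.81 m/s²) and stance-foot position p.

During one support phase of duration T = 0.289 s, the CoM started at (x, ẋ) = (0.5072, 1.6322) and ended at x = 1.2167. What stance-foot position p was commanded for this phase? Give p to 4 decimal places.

ωT = 3.3932·0.289 = 0.980635; cosh(ωT) = 1.520611, sinh(ωT) = 1.145538
x(T) = p + (x₀−p)·cosh(ωT) + (ẋ₀/ω)·sinh(ωT) ⇒ p·(1 − cosh) = x(T) − x₀·cosh − (ẋ₀/ω)·sinh
numerator   = 1.2167 − (0.5072)·1.520611 − (1.6322/3.3932)·1.145538 = -0.105581
denominator = 1 − 1.520611 = -0.520611
p = -0.105581 / -0.520611 = 0.2028

p = 0.2028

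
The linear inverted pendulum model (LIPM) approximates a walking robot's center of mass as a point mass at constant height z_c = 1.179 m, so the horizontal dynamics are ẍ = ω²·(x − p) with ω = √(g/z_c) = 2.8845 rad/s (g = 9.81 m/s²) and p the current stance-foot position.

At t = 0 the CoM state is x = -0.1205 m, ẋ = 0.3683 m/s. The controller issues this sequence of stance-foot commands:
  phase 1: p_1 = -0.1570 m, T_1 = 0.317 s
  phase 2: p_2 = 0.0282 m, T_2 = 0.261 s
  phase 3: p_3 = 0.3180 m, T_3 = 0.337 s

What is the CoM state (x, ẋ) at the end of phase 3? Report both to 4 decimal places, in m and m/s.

phase 1: p=-0.1570, T=0.317, ωT=0.914386, cosh=1.448003, sinh=1.047241; start (x,ẋ)=(-0.120500, 0.368300) → end (x,ẋ)=(0.029566, 0.643558)
phase 2: p=0.0282, T=0.261, ωT=0.752855, cosh=1.297036, sinh=0.826016; start (x,ẋ)=(0.029566, 0.643558) → end (x,ẋ)=(0.214264, 0.837973)
phase 3: p=0.3180, T=0.337, ωT=0.972077, cosh=1.510862, sinh=1.132566; start (x,ẋ)=(0.214264, 0.837973) → end (x,ẋ)=(0.490289, 0.927167)

x = 0.4903, ẋ = 0.9272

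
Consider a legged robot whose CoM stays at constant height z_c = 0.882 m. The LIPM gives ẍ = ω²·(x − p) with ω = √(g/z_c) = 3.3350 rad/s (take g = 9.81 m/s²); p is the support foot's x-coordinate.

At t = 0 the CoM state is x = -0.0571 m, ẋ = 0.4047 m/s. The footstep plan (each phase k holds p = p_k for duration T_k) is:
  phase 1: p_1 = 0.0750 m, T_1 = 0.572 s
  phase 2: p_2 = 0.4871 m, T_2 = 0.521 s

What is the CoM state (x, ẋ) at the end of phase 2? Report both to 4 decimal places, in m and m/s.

x = -0.9293, ẋ = -4.4599

phase 1: p=0.0750, T=0.572, ωT=1.907620, cosh=3.442734, sinh=3.294301; start (x,ẋ)=(-0.057100, 0.404700) → end (x,ẋ)=(0.019976, -0.058041)
phase 2: p=0.4871, T=0.521, ωT=1.737535, cosh=2.929635, sinh=2.753682; start (x,ẋ)=(0.019976, -0.058041) → end (x,ẋ)=(-0.929327, -4.459886)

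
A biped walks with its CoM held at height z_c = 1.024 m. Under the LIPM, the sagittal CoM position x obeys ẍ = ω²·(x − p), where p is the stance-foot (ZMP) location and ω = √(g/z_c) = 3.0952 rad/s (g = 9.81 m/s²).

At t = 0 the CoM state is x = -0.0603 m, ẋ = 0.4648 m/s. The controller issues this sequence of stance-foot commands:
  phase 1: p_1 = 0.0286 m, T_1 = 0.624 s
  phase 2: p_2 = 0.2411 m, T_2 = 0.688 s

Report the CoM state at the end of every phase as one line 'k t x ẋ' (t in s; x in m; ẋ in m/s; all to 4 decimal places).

phase 1: p=0.0286, T=0.624, ωT=1.931405, cosh=3.522070, sinh=3.377125; start (x,ẋ)=(-0.060300, 0.464800) → end (x,ẋ)=(0.222624, 0.707797)
phase 2: p=0.2411, T=0.688, ωT=2.129498, cosh=4.264769, sinh=4.145872; start (x,ẋ)=(0.222624, 0.707797) → end (x,ẋ)=(1.110365, 2.781504)

1 0.6240 0.2226 0.7078
2 1.3120 1.1104 2.7815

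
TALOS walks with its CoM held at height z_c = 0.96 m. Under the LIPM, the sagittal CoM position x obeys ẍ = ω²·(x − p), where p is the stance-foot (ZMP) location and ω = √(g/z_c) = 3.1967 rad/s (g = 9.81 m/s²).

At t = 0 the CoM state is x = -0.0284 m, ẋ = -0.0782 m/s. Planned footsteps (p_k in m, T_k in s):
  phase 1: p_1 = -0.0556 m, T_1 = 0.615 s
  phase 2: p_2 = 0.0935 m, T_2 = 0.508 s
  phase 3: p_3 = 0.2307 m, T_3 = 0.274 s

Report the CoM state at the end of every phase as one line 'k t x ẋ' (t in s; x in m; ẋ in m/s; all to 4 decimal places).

phase 1: p=-0.0556, T=0.615, ωT=1.965970, cosh=3.640930, sinh=3.500910; start (x,ẋ)=(-0.028400, -0.078200) → end (x,ẋ)=(-0.042209, 0.019684)
phase 2: p=0.0935, T=0.508, ωT=1.623924, cosh=2.635040, sinh=2.437916; start (x,ẋ)=(-0.042209, 0.019684) → end (x,ẋ)=(-0.249085, -1.005746)
phase 3: p=0.2307, T=0.274, ωT=0.875896, cosh=1.408757, sinh=0.992268; start (x,ẋ)=(-0.249085, -1.005746) → end (x,ẋ)=(-0.757389, -2.938724)

1 0.6150 -0.0422 0.0197
2 1.1230 -0.2491 -1.0057
3 1.3970 -0.7574 -2.9387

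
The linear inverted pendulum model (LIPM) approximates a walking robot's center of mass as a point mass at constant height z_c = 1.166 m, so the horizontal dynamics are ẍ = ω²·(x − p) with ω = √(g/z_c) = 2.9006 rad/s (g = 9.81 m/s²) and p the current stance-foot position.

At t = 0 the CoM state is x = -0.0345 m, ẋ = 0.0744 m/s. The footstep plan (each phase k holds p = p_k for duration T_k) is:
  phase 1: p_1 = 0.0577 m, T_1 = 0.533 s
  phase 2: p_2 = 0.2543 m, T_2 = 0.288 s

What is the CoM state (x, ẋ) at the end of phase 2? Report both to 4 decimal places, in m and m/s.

x = -0.3805, ẋ = -1.5623

phase 1: p=0.0577, T=0.533, ωT=1.546020, cosh=2.452925, sinh=2.239830; start (x,ẋ)=(-0.034500, 0.074400) → end (x,ẋ)=(-0.111008, -0.416512)
phase 2: p=0.2543, T=0.288, ωT=0.835373, cosh=1.369693, sinh=0.935980; start (x,ẋ)=(-0.111008, -0.416512) → end (x,ẋ)=(-0.380463, -1.562271)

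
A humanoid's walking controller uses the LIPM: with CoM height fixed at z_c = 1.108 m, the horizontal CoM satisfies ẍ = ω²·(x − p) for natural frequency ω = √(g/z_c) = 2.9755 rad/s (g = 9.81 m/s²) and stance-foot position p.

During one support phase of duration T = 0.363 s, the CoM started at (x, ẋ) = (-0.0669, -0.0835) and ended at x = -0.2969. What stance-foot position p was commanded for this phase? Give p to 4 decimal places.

ωT = 2.9755·0.363 = 1.080106; cosh(ωT) = 1.642276, sinh(ωT) = 1.302717
x(T) = p + (x₀−p)·cosh(ωT) + (ẋ₀/ω)·sinh(ωT) ⇒ p·(1 − cosh) = x(T) − x₀·cosh − (ẋ₀/ω)·sinh
numerator   = -0.2969 − (-0.0669)·1.642276 − (-0.0835/2.9755)·1.302717 = -0.150474
denominator = 1 − 1.642276 = -0.642276
p = -0.150474 / -0.642276 = 0.2343

p = 0.2343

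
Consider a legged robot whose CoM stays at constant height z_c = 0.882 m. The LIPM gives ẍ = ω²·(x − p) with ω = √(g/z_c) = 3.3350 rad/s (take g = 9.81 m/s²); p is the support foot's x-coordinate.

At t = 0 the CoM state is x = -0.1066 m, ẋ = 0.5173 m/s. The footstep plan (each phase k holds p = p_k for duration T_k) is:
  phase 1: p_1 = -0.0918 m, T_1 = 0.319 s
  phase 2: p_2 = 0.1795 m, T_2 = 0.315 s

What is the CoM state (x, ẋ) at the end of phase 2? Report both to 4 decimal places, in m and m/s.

x = 0.3152, ẋ = 0.8373

phase 1: p=-0.0918, T=0.319, ωT=1.063865, cosh=1.621334, sinh=1.276215; start (x,ẋ)=(-0.106600, 0.517300) → end (x,ẋ)=(0.082161, 0.775725)
phase 2: p=0.1795, T=0.315, ωT=1.050525, cosh=1.604453, sinh=1.254699; start (x,ẋ)=(0.082161, 0.775725) → end (x,ẋ)=(0.315168, 0.837306)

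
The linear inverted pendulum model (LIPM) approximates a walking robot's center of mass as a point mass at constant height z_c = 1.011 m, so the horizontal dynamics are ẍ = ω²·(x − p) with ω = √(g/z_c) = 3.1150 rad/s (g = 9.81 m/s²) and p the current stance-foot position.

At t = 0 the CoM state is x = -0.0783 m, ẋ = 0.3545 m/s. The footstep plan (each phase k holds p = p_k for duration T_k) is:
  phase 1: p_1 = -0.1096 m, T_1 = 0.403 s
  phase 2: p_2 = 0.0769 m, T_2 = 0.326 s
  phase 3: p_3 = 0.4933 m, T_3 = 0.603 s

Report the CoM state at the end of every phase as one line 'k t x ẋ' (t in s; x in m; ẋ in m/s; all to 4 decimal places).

phase 1: p=-0.1096, T=0.403, ωT=1.255345, cosh=1.897013, sinh=1.612036; start (x,ẋ)=(-0.078300, 0.354500) → end (x,ẋ)=(0.133233, 0.829664)
phase 2: p=0.0769, T=0.326, ωT=1.015490, cosh=1.561470, sinh=1.199245; start (x,ẋ)=(0.133233, 0.829664) → end (x,ẋ)=(0.484275, 1.505935)
phase 3: p=0.4933, T=0.603, ωT=1.878345, cosh=3.347755, sinh=3.194912; start (x,ẋ)=(0.484275, 1.505935) → end (x,ẋ)=(2.007655, 4.951684)

1 0.4030 0.1332 0.8297
2 0.7290 0.4843 1.5059
3 1.3320 2.0077 4.9517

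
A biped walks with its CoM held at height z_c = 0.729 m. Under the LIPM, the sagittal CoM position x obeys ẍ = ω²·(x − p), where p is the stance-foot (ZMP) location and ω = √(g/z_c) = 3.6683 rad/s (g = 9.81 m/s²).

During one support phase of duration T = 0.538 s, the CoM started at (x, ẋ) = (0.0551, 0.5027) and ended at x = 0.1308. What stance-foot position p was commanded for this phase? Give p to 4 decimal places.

p = 0.2080

ωT = 3.6683·0.538 = 1.973545; cosh(ωT) = 3.667554, sinh(ωT) = 3.528591
x(T) = p + (x₀−p)·cosh(ωT) + (ẋ₀/ω)·sinh(ωT) ⇒ p·(1 − cosh) = x(T) − x₀·cosh − (ẋ₀/ω)·sinh
numerator   = 0.1308 − (0.0551)·3.667554 − (0.5027/3.6683)·3.528591 = -0.554837
denominator = 1 − 3.667554 = -2.667554
p = -0.554837 / -2.667554 = 0.2080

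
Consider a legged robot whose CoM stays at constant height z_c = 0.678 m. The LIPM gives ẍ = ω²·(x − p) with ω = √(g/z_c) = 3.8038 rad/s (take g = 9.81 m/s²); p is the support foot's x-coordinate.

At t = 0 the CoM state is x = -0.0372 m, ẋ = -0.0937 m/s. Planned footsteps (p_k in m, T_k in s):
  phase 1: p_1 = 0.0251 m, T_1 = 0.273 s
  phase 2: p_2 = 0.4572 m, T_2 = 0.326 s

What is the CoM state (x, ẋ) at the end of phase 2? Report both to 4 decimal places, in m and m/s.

phase 1: p=0.0251, T=0.273, ωT=1.038437, cosh=1.589403, sinh=1.235396; start (x,ẋ)=(-0.037200, -0.093700) → end (x,ẋ)=(-0.104352, -0.441687)
phase 2: p=0.4572, T=0.326, ωT=1.240039, cosh=1.872560, sinh=1.583187; start (x,ẋ)=(-0.104352, -0.441687) → end (x,ẋ)=(-0.778175, -4.208822)

x = -0.7782, ẋ = -4.2088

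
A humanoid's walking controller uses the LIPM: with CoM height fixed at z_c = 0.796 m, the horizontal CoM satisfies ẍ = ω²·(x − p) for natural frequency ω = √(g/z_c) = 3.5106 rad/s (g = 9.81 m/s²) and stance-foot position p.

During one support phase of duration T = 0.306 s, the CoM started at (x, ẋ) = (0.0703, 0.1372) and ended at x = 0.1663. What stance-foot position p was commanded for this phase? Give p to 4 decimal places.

ωT = 3.5106·0.306 = 1.074244; cosh(ωT) = 1.634667, sinh(ωT) = 1.293111
x(T) = p + (x₀−p)·cosh(ωT) + (ẋ₀/ω)·sinh(ωT) ⇒ p·(1 − cosh) = x(T) − x₀·cosh − (ẋ₀/ω)·sinh
numerator   = 0.1663 − (0.0703)·1.634667 − (0.1372/3.5106)·1.293111 = 0.000846
denominator = 1 − 1.634667 = -0.634667
p = 0.000846 / -0.634667 = -0.0013

p = -0.0013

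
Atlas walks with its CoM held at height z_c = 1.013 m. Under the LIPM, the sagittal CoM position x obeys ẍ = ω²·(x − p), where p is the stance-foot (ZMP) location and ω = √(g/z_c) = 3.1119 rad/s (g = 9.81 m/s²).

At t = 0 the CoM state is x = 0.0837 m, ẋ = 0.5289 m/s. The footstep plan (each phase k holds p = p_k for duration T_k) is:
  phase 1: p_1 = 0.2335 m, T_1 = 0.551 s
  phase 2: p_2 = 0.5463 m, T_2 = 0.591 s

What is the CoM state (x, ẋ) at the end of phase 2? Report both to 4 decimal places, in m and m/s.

phase 1: p=0.2335, T=0.551, ωT=1.714657, cosh=2.867397, sinh=2.687372; start (x,ẋ)=(0.083700, 0.528900) → end (x,ẋ)=(0.260711, 0.263814)
phase 2: p=0.5463, T=0.591, ωT=1.839133, cosh=3.225018, sinh=3.066063; start (x,ẋ)=(0.260711, 0.263814) → end (x,ẋ)=(-0.114802, -1.874081)

x = -0.1148, ẋ = -1.8741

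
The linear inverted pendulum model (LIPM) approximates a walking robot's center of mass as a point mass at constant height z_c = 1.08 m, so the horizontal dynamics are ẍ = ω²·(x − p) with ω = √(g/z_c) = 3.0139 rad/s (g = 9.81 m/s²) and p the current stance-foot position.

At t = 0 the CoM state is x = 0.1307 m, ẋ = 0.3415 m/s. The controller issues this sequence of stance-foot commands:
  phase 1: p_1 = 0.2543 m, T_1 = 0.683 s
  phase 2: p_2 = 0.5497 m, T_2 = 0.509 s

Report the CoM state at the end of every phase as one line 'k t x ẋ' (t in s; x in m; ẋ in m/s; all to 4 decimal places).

phase 1: p=0.2543, T=0.683, ωT=2.058494, cosh=3.980903, sinh=3.853257; start (x,ẋ)=(0.130700, 0.341500) → end (x,ẋ)=(0.198867, -0.075929)
phase 2: p=0.5497, T=0.509, ωT=1.534075, cosh=2.426345, sinh=2.210690; start (x,ẋ)=(0.198867, -0.075929) → end (x,ẋ)=(-0.357237, -2.521763)

1 0.6830 0.1989 -0.0759
2 1.1920 -0.3572 -2.5218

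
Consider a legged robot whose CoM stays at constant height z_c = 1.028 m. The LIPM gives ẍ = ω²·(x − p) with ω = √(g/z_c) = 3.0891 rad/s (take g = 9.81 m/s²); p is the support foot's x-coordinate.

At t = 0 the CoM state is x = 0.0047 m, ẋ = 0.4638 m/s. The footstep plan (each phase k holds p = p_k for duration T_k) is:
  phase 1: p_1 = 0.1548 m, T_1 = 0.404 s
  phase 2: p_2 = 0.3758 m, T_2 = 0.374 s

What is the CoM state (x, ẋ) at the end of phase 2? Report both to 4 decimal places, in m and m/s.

phase 1: p=0.1548, T=0.404, ωT=1.247996, cosh=1.885218, sinh=1.598139; start (x,ẋ)=(0.004700, 0.463800) → end (x,ẋ)=(0.111775, 0.133349)
phase 2: p=0.3758, T=0.374, ωT=1.155323, cosh=1.745003, sinh=1.430047; start (x,ẋ)=(0.111775, 0.133349) → end (x,ẋ)=(-0.023193, -0.933653)

x = -0.0232, ẋ = -0.9337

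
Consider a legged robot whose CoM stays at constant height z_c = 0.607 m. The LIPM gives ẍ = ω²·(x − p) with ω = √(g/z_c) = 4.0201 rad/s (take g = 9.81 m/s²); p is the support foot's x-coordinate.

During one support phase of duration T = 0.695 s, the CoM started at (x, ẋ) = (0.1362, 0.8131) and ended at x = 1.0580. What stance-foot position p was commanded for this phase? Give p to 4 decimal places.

p = 0.2369

ωT = 4.0201·0.695 = 2.793969; cosh(ωT) = 8.203477, sinh(ωT) = 8.142299
x(T) = p + (x₀−p)·cosh(ωT) + (ẋ₀/ω)·sinh(ωT) ⇒ p·(1 − cosh) = x(T) − x₀·cosh − (ẋ₀/ω)·sinh
numerator   = 1.0580 − (0.1362)·8.203477 − (0.8131/4.0201)·8.142299 = -1.706164
denominator = 1 − 8.203477 = -7.203477
p = -1.706164 / -7.203477 = 0.2369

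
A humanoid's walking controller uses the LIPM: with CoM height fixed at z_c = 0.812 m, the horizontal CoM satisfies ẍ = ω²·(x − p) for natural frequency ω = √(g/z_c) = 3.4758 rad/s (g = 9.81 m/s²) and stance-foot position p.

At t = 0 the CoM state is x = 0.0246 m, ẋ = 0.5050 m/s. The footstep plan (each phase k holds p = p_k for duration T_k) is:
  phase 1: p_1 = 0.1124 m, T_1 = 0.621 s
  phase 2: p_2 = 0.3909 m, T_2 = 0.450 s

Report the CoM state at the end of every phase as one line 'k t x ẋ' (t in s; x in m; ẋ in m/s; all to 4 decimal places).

phase 1: p=0.1124, T=0.621, ωT=2.158472, cosh=4.386699, sinh=4.271198; start (x,ẋ)=(0.024600, 0.505000) → end (x,ẋ)=(0.347811, 0.911819)
phase 2: p=0.3909, T=0.450, ωT=1.564110, cosh=2.493847, sinh=2.284573; start (x,ẋ)=(0.347811, 0.911819) → end (x,ẋ)=(0.882764, 1.931783)

1 0.6210 0.3478 0.9118
2 1.0710 0.8828 1.9318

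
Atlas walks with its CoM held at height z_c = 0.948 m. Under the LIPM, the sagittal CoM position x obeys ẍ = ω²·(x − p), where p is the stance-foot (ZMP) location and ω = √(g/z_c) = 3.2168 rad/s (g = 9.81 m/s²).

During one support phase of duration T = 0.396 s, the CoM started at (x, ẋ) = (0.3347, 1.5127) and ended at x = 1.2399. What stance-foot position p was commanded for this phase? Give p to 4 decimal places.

ωT = 3.2168·0.396 = 1.273853; cosh(ωT) = 1.927175, sinh(ωT) = 1.647423
x(T) = p + (x₀−p)·cosh(ωT) + (ẋ₀/ω)·sinh(ωT) ⇒ p·(1 − cosh) = x(T) − x₀·cosh − (ẋ₀/ω)·sinh
numerator   = 1.2399 − (0.3347)·1.927175 − (1.5127/3.2168)·1.647423 = -0.179826
denominator = 1 − 1.927175 = -0.927175
p = -0.179826 / -0.927175 = 0.1940

p = 0.1940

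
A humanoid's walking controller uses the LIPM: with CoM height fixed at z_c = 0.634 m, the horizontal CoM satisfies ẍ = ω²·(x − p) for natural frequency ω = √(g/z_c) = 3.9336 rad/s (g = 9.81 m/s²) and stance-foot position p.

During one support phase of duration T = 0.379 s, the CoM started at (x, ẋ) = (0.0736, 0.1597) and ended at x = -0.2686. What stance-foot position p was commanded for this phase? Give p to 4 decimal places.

ωT = 3.9336·0.379 = 1.490834; cosh(ωT) = 2.332992, sinh(ωT) = 2.107807
x(T) = p + (x₀−p)·cosh(ωT) + (ẋ₀/ω)·sinh(ωT) ⇒ p·(1 − cosh) = x(T) − x₀·cosh − (ẋ₀/ω)·sinh
numerator   = -0.2686 − (0.0736)·2.332992 − (0.1597/3.9336)·2.107807 = -0.525883
denominator = 1 − 2.332992 = -1.332992
p = -0.525883 / -1.332992 = 0.3945

p = 0.3945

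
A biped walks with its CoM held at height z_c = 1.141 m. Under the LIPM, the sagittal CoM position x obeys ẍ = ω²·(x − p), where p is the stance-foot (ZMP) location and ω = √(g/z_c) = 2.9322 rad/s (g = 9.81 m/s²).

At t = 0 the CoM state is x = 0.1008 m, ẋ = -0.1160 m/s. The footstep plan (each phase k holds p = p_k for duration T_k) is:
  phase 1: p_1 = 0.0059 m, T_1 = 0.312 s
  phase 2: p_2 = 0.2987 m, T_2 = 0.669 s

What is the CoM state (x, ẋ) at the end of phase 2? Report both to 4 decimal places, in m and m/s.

x = -0.2680, ẋ = -1.5630

phase 1: p=0.0059, T=0.312, ωT=0.914846, cosh=1.448485, sinh=1.047907; start (x,ẋ)=(0.100800, -0.116000) → end (x,ẋ)=(0.101905, 0.123572)
phase 2: p=0.2987, T=0.669, ωT=1.961642, cosh=3.625810, sinh=3.485182; start (x,ẋ)=(0.101905, 0.123572) → end (x,ẋ)=(-0.267964, -1.563045)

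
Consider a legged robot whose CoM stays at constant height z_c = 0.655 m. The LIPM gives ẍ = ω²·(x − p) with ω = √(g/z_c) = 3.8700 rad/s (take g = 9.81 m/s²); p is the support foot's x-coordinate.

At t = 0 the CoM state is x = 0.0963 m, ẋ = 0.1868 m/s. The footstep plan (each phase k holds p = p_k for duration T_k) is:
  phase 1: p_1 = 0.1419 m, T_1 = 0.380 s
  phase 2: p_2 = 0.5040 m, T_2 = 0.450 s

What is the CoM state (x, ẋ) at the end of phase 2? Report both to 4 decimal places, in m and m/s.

x = -0.5295, ẋ = -3.7396

phase 1: p=0.1419, T=0.380, ωT=1.470600, cosh=2.290817, sinh=2.061029; start (x,ẋ)=(0.096300, 0.186800) → end (x,ẋ)=(0.136922, 0.064211)
phase 2: p=0.5040, T=0.450, ωT=1.741500, cosh=2.940577, sinh=2.765319; start (x,ẋ)=(0.136922, 0.064211) → end (x,ẋ)=(-0.529539, -3.739574)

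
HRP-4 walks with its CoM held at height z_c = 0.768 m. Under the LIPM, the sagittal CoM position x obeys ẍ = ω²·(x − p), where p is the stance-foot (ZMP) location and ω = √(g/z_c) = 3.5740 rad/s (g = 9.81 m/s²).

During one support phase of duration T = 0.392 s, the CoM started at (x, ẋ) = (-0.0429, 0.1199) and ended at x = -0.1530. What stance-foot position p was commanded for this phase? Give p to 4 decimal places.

p = 0.1081

ωT = 3.5740·0.392 = 1.401008; cosh(ωT) = 2.152819, sinh(ωT) = 1.906471
x(T) = p + (x₀−p)·cosh(ωT) + (ẋ₀/ω)·sinh(ωT) ⇒ p·(1 − cosh) = x(T) − x₀·cosh − (ẋ₀/ω)·sinh
numerator   = -0.1530 − (-0.0429)·2.152819 − (0.1199/3.5740)·1.906471 = -0.124602
denominator = 1 − 2.152819 = -1.152819
p = -0.124602 / -1.152819 = 0.1081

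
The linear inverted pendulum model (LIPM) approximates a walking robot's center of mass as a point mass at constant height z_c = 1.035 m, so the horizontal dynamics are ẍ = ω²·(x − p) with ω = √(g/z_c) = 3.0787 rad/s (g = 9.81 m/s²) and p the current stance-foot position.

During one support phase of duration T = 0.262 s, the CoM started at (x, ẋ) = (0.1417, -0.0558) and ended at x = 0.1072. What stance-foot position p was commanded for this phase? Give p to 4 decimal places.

p = 0.1948

ωT = 3.0787·0.262 = 0.806619; cosh(ωT) = 1.343343, sinh(ωT) = 0.896979
x(T) = p + (x₀−p)·cosh(ωT) + (ẋ₀/ω)·sinh(ωT) ⇒ p·(1 − cosh) = x(T) − x₀·cosh − (ẋ₀/ω)·sinh
numerator   = 0.1072 − (0.1417)·1.343343 − (-0.0558/3.0787)·0.896979 = -0.066894
denominator = 1 − 1.343343 = -0.343343
p = -0.066894 / -0.343343 = 0.1948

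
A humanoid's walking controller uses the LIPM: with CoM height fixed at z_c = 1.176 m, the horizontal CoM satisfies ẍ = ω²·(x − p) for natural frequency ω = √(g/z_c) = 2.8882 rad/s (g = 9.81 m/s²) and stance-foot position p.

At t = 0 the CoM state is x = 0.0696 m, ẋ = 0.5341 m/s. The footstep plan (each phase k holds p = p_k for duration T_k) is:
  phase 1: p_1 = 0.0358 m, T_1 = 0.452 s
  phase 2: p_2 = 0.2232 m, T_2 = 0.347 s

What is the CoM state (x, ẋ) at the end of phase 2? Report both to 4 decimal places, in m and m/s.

phase 1: p=0.0358, T=0.452, ωT=1.305466, cosh=1.980228, sinh=1.709182; start (x,ẋ)=(0.069600, 0.534100) → end (x,ẋ)=(0.418802, 1.224492)
phase 2: p=0.2232, T=0.347, ωT=1.002205, cosh=1.545676, sinh=1.178607; start (x,ẋ)=(0.418802, 1.224492) → end (x,ẋ)=(1.025224, 2.558507)

x = 1.0252, ẋ = 2.5585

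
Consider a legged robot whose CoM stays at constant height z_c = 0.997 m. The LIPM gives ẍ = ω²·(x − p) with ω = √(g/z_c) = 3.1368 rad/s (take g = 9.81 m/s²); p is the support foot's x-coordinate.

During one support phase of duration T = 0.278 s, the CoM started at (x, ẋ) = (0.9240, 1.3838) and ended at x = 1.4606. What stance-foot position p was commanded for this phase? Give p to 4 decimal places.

ωT = 3.1368·0.278 = 0.872030; cosh(ωT) = 1.404932, sinh(ωT) = 0.986830
x(T) = p + (x₀−p)·cosh(ωT) + (ẋ₀/ω)·sinh(ωT) ⇒ p·(1 − cosh) = x(T) − x₀·cosh − (ẋ₀/ω)·sinh
numerator   = 1.4606 − (0.9240)·1.404932 − (1.3838/3.1368)·0.986830 = -0.272897
denominator = 1 − 1.404932 = -0.404932
p = -0.272897 / -0.404932 = 0.6739

p = 0.6739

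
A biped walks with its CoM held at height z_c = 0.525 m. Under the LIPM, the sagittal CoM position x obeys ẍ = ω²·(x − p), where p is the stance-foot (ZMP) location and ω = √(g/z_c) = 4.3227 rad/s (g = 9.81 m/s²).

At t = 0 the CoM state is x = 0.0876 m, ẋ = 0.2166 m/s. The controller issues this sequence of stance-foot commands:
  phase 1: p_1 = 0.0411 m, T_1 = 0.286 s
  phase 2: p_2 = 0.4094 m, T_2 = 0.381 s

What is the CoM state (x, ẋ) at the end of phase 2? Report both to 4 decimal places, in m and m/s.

x = 0.2812, ẋ = -0.2467

phase 1: p=0.0411, T=0.286, ωT=1.236292, cosh=1.866642, sinh=1.576183; start (x,ẋ)=(0.087600, 0.216600) → end (x,ẋ)=(0.206878, 0.721136)
phase 2: p=0.4094, T=0.381, ωT=1.646949, cosh=2.691876, sinh=2.499240; start (x,ẋ)=(0.206878, 0.721136) → end (x,ẋ)=(0.281171, -0.246735)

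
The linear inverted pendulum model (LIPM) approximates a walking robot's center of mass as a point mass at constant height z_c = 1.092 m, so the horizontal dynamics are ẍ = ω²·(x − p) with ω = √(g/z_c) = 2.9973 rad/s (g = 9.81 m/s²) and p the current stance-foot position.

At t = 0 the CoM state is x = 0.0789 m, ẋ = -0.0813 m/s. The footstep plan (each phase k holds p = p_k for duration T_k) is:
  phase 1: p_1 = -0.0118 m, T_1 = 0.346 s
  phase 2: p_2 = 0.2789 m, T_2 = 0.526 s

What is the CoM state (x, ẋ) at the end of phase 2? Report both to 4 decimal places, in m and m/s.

phase 1: p=-0.0118, T=0.346, ωT=1.037066, cosh=1.587711, sinh=1.233217; start (x,ẋ)=(0.078900, -0.081300) → end (x,ẋ)=(0.098755, 0.206176)
phase 2: p=0.2789, T=0.526, ωT=1.576580, cosh=2.522530, sinh=2.315849; start (x,ẋ)=(0.098755, 0.206176) → end (x,ẋ)=(-0.016221, -0.730355)

x = -0.0162, ẋ = -0.7304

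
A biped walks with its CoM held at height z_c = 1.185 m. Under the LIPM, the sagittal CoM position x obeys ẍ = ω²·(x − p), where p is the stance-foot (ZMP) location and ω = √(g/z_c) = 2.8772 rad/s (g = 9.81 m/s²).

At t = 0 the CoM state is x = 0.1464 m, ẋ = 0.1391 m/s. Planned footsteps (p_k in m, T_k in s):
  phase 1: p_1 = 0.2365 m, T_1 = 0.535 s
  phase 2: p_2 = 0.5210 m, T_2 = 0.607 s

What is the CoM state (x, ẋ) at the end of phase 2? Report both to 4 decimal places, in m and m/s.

x = -0.8801, ẋ = -3.8737

phase 1: p=0.2365, T=0.535, ωT=1.539302, cosh=2.437933, sinh=2.223402; start (x,ẋ)=(0.146400, 0.139100) → end (x,ẋ)=(0.124334, -0.237269)
phase 2: p=0.5210, T=0.607, ωT=1.746460, cosh=2.954330, sinh=2.779940; start (x,ẋ)=(0.124334, -0.237269) → end (x,ẋ)=(-0.880131, -3.873681)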